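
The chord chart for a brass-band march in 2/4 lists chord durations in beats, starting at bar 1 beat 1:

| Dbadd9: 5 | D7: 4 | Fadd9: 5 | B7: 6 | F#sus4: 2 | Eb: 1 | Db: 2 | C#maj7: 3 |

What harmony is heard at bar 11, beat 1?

F#sus4

Beat 1 of bar 11 is beat (11−1)×2 + 1 = 21 overall.
Running totals: Dbadd9 ends at 5, D7 ends at 9, Fadd9 ends at 14, B7 ends at 20, F#sus4 ends at 22.
Beat 21 falls within F#sus4.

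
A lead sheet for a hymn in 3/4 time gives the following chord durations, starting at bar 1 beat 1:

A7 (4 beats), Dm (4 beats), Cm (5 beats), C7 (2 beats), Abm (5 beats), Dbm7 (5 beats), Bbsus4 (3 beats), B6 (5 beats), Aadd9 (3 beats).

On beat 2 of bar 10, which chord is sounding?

Beat 2 of bar 10 is beat (10−1)×3 + 2 = 29 overall.
Running totals: A7 ends at 4, Dm ends at 8, Cm ends at 13, C7 ends at 15, Abm ends at 20, Dbm7 ends at 25, Bbsus4 ends at 28, B6 ends at 33.
Beat 29 falls within B6.

B6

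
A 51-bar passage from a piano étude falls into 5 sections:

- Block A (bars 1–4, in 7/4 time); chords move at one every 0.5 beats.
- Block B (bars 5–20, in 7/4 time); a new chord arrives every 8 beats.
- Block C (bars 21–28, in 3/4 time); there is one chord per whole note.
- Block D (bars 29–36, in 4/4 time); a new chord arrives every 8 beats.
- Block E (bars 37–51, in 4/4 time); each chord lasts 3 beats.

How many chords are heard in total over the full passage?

100 chords

A has 28 beats and chords last 0.5 each, so 56 chords.
B has 112 beats and chords last 8 each, so 14 chords.
C has 24 beats and chords last 4 each, so 6 chords.
D has 32 beats and chords last 8 each, so 4 chords.
E has 60 beats and chords last 3 each, so 20 chords.
Total: 56 + 14 + 6 + 4 + 20 = 100.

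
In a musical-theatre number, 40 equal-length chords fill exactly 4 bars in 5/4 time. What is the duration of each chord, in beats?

4 bars × 5 beats/bar = 20 beats total.
20 beats ÷ 40 chords = 0.5 beats per chord.
(That is an eighth note.)

0.5 beats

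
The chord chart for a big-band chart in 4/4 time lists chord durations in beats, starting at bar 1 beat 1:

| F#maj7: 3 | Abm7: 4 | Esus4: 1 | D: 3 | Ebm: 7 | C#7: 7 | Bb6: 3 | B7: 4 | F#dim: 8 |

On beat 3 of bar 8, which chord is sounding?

B7

Beat 3 of bar 8 is beat (8−1)×4 + 3 = 31 overall.
Running totals: F#maj7 ends at 3, Abm7 ends at 7, Esus4 ends at 8, D ends at 11, Ebm ends at 18, C#7 ends at 25, Bb6 ends at 28, B7 ends at 32.
Beat 31 falls within B7.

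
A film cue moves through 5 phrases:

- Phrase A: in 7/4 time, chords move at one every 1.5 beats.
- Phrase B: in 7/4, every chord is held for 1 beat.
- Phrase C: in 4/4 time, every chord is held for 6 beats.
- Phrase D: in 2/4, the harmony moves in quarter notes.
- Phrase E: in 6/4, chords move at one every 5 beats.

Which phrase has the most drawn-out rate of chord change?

Phrase C

A: 7/1.5 = 14/3 chords/bar.
B: 7/1 = 7 chords/bar.
C: 4/6 = 2/3 chords/bar.
D: 2/1 = 2 chords/bar.
E: 6/5 = 1.2 chords/bar.
Slowest is C at 2/3 chords/bar.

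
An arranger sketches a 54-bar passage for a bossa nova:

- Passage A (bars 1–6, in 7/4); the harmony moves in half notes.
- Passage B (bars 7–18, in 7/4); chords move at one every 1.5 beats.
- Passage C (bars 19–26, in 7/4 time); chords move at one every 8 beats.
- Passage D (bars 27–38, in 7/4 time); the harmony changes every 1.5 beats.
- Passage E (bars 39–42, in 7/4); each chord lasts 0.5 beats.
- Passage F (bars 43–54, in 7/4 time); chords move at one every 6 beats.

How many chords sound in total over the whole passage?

210 chords

A has 42 beats and chords last 2 each, so 21 chords.
B has 84 beats and chords last 1.5 each, so 56 chords.
C has 56 beats and chords last 8 each, so 7 chords.
D has 84 beats and chords last 1.5 each, so 56 chords.
E has 28 beats and chords last 0.5 each, so 56 chords.
F has 84 beats and chords last 6 each, so 14 chords.
Total: 21 + 56 + 7 + 56 + 56 + 14 = 210.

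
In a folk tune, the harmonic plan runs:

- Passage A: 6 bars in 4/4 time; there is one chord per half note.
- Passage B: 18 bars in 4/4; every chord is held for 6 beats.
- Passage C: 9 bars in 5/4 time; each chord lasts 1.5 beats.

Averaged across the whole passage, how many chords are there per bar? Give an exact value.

18/11 chords per bar

A: 6 × 4 = 24 beats ÷ 2 = 12 chords.
B: 18 × 4 = 72 beats ÷ 6 = 12 chords.
C: 9 × 5 = 45 beats ÷ 1.5 = 30 chords.
Overall: 54 chords over 33 bars → 54/33 = 18/11 chords per bar.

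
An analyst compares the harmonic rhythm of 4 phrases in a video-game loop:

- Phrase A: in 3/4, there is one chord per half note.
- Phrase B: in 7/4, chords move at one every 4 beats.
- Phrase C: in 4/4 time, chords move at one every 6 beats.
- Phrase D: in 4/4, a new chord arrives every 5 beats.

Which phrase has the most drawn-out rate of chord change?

A: 3 beats/bar ÷ 2 beats/chord = 1.5 chords/bar.
B: 7 beats/bar ÷ 4 beats/chord = 1.75 chords/bar.
C: 4 beats/bar ÷ 6 beats/chord = 2/3 chords/bar.
D: 4 beats/bar ÷ 5 beats/chord = 0.8 chords/bar.
Slowest is C at 2/3 chords/bar.

Phrase C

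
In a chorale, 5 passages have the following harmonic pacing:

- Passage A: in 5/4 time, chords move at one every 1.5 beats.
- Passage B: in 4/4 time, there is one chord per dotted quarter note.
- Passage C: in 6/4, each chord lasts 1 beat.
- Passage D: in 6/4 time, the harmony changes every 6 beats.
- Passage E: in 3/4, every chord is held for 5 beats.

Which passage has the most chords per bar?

A: each chord is 1.5 beats in 5/4, so 10/3 per bar.
B: each chord is 1.5 beats in 4/4, so 8/3 per bar.
C: each chord is 1 beat in 6/4, so 6 per bar.
D: each chord is 6 beats in 6/4, so 1 per bar.
E: each chord is 5 beats in 3/4, so 0.6 per bar.
Fastest is C at 6 chords/bar.

Passage C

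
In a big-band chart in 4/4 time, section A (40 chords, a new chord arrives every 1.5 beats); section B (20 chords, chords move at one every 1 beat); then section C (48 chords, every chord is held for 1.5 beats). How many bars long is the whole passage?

38 bars

A: 40 × 1.5 = 60 beats = 15 bars.
B: 20 × 1 = 20 beats = 5 bars.
C: 48 × 1.5 = 72 beats = 18 bars.
Total: 15 + 5 + 18 = 38 bars.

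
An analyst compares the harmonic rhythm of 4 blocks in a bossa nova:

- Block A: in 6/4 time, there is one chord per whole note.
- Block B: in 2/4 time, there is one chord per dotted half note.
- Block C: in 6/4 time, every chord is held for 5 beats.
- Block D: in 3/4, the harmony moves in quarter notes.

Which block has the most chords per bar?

Block D

A: 6/4 = 1.5 chords/bar.
B: 2/3 = 2/3 chords/bar.
C: 6/5 = 1.2 chords/bar.
D: 3/1 = 3 chords/bar.
Fastest is D at 3 chords/bar.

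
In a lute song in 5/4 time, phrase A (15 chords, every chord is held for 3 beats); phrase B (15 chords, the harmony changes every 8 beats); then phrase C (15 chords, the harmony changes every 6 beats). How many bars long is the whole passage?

A: 15 × 3 = 45 beats = 9 bars.
B: 15 × 8 = 120 beats = 24 bars.
C: 15 × 6 = 90 beats = 18 bars.
Total: 9 + 24 + 18 = 51 bars.

51 bars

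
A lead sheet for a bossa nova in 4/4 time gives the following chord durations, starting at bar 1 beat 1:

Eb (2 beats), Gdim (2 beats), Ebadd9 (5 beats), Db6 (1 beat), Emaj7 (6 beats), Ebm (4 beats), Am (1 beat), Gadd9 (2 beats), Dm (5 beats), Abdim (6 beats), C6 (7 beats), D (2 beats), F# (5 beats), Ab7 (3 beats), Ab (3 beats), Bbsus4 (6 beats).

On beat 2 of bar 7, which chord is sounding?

Dm

Beat 2 of bar 7 is beat (7−1)×4 + 2 = 26 overall.
Running totals: Eb ends at 2, Gdim ends at 4, Ebadd9 ends at 9, Db6 ends at 10, Emaj7 ends at 16, Ebm ends at 20, Am ends at 21, Gadd9 ends at 23, Dm ends at 28.
Beat 26 falls within Dm.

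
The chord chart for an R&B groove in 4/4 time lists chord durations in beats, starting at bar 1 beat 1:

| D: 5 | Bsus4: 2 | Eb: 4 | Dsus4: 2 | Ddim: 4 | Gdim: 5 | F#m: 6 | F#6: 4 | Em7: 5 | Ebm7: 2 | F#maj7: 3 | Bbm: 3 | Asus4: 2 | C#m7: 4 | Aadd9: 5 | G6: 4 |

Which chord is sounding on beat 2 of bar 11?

F#maj7

Beat 2 of bar 11 is beat (11−1)×4 + 2 = 42 overall.
Running totals: D ends at 5, Bsus4 ends at 7, Eb ends at 11, Dsus4 ends at 13, Ddim ends at 17, Gdim ends at 22, F#m ends at 28, F#6 ends at 32, Em7 ends at 37, Ebm7 ends at 39, F#maj7 ends at 42.
Beat 42 falls within F#maj7.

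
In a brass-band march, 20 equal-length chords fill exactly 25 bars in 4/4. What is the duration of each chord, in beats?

25 bars × 4 beats/bar = 100 beats total.
100 beats ÷ 20 chords = 5 beats per chord.

5 beats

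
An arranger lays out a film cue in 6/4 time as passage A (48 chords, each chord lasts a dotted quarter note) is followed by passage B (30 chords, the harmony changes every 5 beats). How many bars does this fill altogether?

A: 48 × 1.5 = 72 beats = 12 bars.
B: 30 × 5 = 150 beats = 25 bars.
Total: 12 + 25 = 37 bars.

37 bars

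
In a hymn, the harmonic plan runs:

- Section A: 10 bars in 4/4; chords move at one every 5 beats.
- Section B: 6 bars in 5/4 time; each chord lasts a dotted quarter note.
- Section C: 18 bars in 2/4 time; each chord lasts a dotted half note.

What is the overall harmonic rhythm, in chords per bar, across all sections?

20/17 chords per bar

A: 10 × 4 = 40 beats ÷ 5 = 8 chords.
B: 6 × 5 = 30 beats ÷ 1.5 = 20 chords.
C: 18 × 2 = 36 beats ÷ 3 = 12 chords.
Overall: 40 chords over 34 bars → 40/34 = 20/17 chords per bar.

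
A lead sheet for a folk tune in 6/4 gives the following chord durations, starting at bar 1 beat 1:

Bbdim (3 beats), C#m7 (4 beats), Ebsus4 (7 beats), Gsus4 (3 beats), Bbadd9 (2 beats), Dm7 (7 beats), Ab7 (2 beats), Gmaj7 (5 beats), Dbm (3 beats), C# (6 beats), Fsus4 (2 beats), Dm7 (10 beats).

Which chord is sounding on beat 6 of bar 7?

Beat 6 of bar 7 is beat (7−1)×6 + 6 = 42 overall.
Running totals: Bbdim ends at 3, C#m7 ends at 7, Ebsus4 ends at 14, Gsus4 ends at 17, Bbadd9 ends at 19, Dm7 ends at 26, Ab7 ends at 28, Gmaj7 ends at 33, Dbm ends at 36, C# ends at 42.
Beat 42 falls within C#.

C#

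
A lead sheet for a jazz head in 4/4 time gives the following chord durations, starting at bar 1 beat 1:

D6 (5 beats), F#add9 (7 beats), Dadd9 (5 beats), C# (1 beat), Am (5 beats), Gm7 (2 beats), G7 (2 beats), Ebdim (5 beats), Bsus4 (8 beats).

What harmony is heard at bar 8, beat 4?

Ebdim

Beat 4 of bar 8 is beat (8−1)×4 + 4 = 32 overall.
Running totals: D6 ends at 5, F#add9 ends at 12, Dadd9 ends at 17, C# ends at 18, Am ends at 23, Gm7 ends at 25, G7 ends at 27, Ebdim ends at 32.
Beat 32 falls within Ebdim.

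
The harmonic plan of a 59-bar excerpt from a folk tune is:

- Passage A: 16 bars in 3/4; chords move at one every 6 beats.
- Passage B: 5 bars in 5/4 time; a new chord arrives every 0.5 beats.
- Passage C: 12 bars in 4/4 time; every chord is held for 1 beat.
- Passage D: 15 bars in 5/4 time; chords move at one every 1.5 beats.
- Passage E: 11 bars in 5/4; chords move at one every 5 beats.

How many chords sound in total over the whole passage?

167 chords

A has 48 beats and chords last 6 each, so 8 chords.
B has 25 beats and chords last 0.5 each, so 50 chords.
C has 48 beats and chords last 1 each, so 48 chords.
D has 75 beats and chords last 1.5 each, so 50 chords.
E has 55 beats and chords last 5 each, so 11 chords.
Total: 8 + 50 + 48 + 50 + 11 = 167.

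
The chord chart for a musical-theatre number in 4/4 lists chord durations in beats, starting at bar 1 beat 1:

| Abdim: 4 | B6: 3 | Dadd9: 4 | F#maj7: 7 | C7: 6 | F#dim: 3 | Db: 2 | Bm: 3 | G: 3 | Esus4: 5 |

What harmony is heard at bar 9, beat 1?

Beat 1 of bar 9 is beat (9−1)×4 + 1 = 33 overall.
Running totals: Abdim ends at 4, B6 ends at 7, Dadd9 ends at 11, F#maj7 ends at 18, C7 ends at 24, F#dim ends at 27, Db ends at 29, Bm ends at 32, G ends at 35.
Beat 33 falls within G.

G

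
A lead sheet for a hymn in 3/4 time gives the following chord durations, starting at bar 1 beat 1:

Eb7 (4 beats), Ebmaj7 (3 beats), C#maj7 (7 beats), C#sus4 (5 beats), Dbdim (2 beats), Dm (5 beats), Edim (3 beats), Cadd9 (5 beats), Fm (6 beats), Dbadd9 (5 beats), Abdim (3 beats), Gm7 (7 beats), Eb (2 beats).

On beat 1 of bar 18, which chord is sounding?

Beat 1 of bar 18 is beat (18−1)×3 + 1 = 52 overall.
Running totals: Eb7 ends at 4, Ebmaj7 ends at 7, C#maj7 ends at 14, C#sus4 ends at 19, Dbdim ends at 21, Dm ends at 26, Edim ends at 29, Cadd9 ends at 34, Fm ends at 40, Dbadd9 ends at 45, Abdim ends at 48, Gm7 ends at 55.
Beat 52 falls within Gm7.

Gm7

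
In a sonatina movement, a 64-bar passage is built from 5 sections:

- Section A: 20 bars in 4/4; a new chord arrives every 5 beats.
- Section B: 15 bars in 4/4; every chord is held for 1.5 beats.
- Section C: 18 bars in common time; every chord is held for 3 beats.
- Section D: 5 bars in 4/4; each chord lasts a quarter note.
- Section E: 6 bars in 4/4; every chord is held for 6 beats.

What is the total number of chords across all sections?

A: 20 bars × 4 beats = 80 beats; 5 beats/chord → 16 chords.
B: 15 bars × 4 beats = 60 beats; 1.5 beats/chord → 40 chords.
C: 18 bars × 4 beats = 72 beats; 3 beats/chord → 24 chords.
D: 5 bars × 4 beats = 20 beats; 1 beat/chord → 20 chords.
E: 6 bars × 4 beats = 24 beats; 6 beats/chord → 4 chords.
Total: 16 + 40 + 24 + 20 + 4 = 104.

104 chords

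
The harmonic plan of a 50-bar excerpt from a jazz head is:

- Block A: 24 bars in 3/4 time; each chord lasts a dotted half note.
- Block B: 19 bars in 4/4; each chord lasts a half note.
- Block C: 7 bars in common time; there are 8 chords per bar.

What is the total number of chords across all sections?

118 chords

A: 24·3 = 72 beats, 72/3 = 24 chords.
B: 19·4 = 76 beats, 76/2 = 38 chords.
C: 7·4 = 28 beats, 28/0.5 = 56 chords.
Total: 24 + 38 + 56 = 118.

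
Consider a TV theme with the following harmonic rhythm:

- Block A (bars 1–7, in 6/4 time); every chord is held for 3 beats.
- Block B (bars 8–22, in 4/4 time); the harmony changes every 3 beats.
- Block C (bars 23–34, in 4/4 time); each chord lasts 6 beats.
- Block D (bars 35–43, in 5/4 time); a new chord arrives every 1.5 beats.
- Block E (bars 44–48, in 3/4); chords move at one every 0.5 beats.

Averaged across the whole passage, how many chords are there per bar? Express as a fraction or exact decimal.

A: 7 bars of 6 beats is 42 beats; at 3 beats each that's 14 chords.
B: 15 bars of 4 beats is 60 beats; at 3 beats each that's 20 chords.
C: 12 bars of 4 beats is 48 beats; at 6 beats each that's 8 chords.
D: 9 bars of 5 beats is 45 beats; at 1.5 beats each that's 30 chords.
E: 5 bars of 3 beats is 15 beats; at 0.5 beats each that's 30 chords.
Overall: 102 chords over 48 bars → 102/48 = 2.125 chords per bar.

2.125 chords per bar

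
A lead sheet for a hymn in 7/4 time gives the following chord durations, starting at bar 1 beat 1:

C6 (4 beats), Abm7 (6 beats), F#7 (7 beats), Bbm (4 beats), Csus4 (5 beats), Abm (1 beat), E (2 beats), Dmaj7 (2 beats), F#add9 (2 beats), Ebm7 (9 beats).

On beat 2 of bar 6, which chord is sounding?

Beat 2 of bar 6 is beat (6−1)×7 + 2 = 37 overall.
Running totals: C6 ends at 4, Abm7 ends at 10, F#7 ends at 17, Bbm ends at 21, Csus4 ends at 26, Abm ends at 27, E ends at 29, Dmaj7 ends at 31, F#add9 ends at 33, Ebm7 ends at 42.
Beat 37 falls within Ebm7.

Ebm7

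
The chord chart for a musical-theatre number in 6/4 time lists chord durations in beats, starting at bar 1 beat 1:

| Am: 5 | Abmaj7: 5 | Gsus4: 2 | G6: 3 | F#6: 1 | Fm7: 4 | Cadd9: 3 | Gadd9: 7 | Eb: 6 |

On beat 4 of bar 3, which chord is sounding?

F#6

Beat 4 of bar 3 is beat (3−1)×6 + 4 = 16 overall.
Running totals: Am ends at 5, Abmaj7 ends at 10, Gsus4 ends at 12, G6 ends at 15, F#6 ends at 16.
Beat 16 falls within F#6.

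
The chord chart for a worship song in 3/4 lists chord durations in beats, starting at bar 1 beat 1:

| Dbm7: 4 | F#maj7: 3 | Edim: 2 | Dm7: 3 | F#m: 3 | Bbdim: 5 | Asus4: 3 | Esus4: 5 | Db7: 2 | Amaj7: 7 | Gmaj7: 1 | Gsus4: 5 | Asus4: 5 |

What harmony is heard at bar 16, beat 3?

Asus4

Beat 3 of bar 16 is beat (16−1)×3 + 3 = 48 overall.
Running totals: Dbm7 ends at 4, F#maj7 ends at 7, Edim ends at 9, Dm7 ends at 12, F#m ends at 15, Bbdim ends at 20, Asus4 ends at 23, Esus4 ends at 28, Db7 ends at 30, Amaj7 ends at 37, Gmaj7 ends at 38, Gsus4 ends at 43, Asus4 ends at 48.
Beat 48 falls within Asus4.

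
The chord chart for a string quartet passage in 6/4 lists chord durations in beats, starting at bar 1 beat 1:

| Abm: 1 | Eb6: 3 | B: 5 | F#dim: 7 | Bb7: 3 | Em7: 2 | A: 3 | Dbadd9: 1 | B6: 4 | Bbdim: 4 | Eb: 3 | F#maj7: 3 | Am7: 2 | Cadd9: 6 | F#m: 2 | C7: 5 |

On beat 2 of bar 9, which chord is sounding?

C7

Beat 2 of bar 9 is beat (9−1)×6 + 2 = 50 overall.
Running totals: Abm ends at 1, Eb6 ends at 4, B ends at 9, F#dim ends at 16, Bb7 ends at 19, Em7 ends at 21, A ends at 24, Dbadd9 ends at 25, B6 ends at 29, Bbdim ends at 33, Eb ends at 36, F#maj7 ends at 39, Am7 ends at 41, Cadd9 ends at 47, F#m ends at 49, C7 ends at 54.
Beat 50 falls within C7.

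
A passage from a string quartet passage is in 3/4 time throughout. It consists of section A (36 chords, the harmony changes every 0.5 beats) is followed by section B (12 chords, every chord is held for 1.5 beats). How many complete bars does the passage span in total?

A: 36 × 0.5 = 18 beats = 6 bars.
B: 12 × 1.5 = 18 beats = 6 bars.
Total: 6 + 6 = 12 bars.

12 bars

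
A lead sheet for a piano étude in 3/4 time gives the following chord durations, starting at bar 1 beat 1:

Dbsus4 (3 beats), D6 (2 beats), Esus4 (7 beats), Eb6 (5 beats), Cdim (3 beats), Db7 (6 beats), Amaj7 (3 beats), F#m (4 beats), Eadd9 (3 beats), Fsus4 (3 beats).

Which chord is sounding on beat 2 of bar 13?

Beat 2 of bar 13 is beat (13−1)×3 + 2 = 38 overall.
Running totals: Dbsus4 ends at 3, D6 ends at 5, Esus4 ends at 12, Eb6 ends at 17, Cdim ends at 20, Db7 ends at 26, Amaj7 ends at 29, F#m ends at 33, Eadd9 ends at 36, Fsus4 ends at 39.
Beat 38 falls within Fsus4.

Fsus4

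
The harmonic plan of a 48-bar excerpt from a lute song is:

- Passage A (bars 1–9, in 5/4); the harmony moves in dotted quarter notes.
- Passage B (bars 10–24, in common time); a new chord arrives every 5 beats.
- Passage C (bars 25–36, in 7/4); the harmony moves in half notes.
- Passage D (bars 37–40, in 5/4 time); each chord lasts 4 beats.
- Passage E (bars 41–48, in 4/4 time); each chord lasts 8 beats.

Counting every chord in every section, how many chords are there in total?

A has 45 beats and chords last 1.5 each, so 30 chords.
B has 60 beats and chords last 5 each, so 12 chords.
C has 84 beats and chords last 2 each, so 42 chords.
D has 20 beats and chords last 4 each, so 5 chords.
E has 32 beats and chords last 8 each, so 4 chords.
Total: 30 + 12 + 42 + 5 + 4 = 93.

93 chords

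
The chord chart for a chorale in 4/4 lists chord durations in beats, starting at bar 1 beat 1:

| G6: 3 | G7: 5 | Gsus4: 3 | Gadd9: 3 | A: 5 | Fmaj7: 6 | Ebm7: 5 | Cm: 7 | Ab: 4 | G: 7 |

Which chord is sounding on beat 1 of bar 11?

Ab

Beat 1 of bar 11 is beat (11−1)×4 + 1 = 41 overall.
Running totals: G6 ends at 3, G7 ends at 8, Gsus4 ends at 11, Gadd9 ends at 14, A ends at 19, Fmaj7 ends at 25, Ebm7 ends at 30, Cm ends at 37, Ab ends at 41.
Beat 41 falls within Ab.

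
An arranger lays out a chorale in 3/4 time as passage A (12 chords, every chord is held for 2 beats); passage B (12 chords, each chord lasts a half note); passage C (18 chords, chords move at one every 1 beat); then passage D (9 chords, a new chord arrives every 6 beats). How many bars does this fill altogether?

A: 12 × 2 = 24 beats = 8 bars.
B: 12 × 2 = 24 beats = 8 bars.
C: 18 × 1 = 18 beats = 6 bars.
D: 9 × 6 = 54 beats = 18 bars.
Total: 8 + 8 + 6 + 18 = 40 bars.

40 bars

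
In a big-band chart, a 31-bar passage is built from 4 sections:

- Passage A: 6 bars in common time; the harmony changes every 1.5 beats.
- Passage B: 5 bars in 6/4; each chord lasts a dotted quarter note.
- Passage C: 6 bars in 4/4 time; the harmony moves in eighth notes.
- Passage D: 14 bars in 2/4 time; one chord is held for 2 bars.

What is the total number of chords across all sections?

A: 6·4 = 24 beats, 24/1.5 = 16 chords.
B: 5·6 = 30 beats, 30/1.5 = 20 chords.
C: 6·4 = 24 beats, 24/0.5 = 48 chords.
D: 14·2 = 28 beats, 28/4 = 7 chords.
Total: 16 + 20 + 48 + 7 = 91.

91 chords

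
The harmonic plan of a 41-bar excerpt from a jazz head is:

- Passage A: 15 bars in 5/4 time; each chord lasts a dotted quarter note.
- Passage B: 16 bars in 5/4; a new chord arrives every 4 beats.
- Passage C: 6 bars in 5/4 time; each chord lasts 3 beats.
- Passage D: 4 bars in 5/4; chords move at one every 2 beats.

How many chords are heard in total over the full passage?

90 chords

A: 15·5 = 75 beats, 75/1.5 = 50 chords.
B: 16·5 = 80 beats, 80/4 = 20 chords.
C: 6·5 = 30 beats, 30/3 = 10 chords.
D: 4·5 = 20 beats, 20/2 = 10 chords.
Total: 50 + 20 + 10 + 10 = 90.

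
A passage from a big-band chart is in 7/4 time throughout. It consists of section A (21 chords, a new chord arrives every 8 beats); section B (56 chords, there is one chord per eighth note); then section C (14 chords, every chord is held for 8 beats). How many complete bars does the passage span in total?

44 bars

A: 21 × 8 = 168 beats = 24 bars.
B: 56 × 0.5 = 28 beats = 4 bars.
C: 14 × 8 = 112 beats = 16 bars.
Total: 24 + 4 + 16 = 44 bars.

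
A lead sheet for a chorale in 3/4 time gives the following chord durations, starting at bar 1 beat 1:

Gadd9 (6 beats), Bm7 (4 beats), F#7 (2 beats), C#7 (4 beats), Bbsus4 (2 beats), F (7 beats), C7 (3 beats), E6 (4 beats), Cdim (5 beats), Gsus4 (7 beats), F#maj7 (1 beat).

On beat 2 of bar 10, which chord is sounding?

Beat 2 of bar 10 is beat (10−1)×3 + 2 = 29 overall.
Running totals: Gadd9 ends at 6, Bm7 ends at 10, F#7 ends at 12, C#7 ends at 16, Bbsus4 ends at 18, F ends at 25, C7 ends at 28, E6 ends at 32.
Beat 29 falls within E6.

E6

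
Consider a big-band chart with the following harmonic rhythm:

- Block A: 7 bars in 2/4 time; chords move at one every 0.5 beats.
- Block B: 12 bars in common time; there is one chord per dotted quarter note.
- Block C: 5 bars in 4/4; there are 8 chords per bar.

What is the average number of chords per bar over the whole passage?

25/6 chords per bar

A: 7 bars of 2 beats is 14 beats; at 0.5 beats each that's 28 chords.
B: 12 bars of 4 beats is 48 beats; at 1.5 beats each that's 32 chords.
C: 5 bars of 4 beats is 20 beats; at 0.5 beats each that's 40 chords.
Overall: 100 chords over 24 bars → 100/24 = 25/6 chords per bar.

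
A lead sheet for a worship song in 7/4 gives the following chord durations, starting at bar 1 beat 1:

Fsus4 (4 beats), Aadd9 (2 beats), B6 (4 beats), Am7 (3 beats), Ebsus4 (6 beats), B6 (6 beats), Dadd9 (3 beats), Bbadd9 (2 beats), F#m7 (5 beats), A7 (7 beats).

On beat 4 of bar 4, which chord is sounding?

Beat 4 of bar 4 is beat (4−1)×7 + 4 = 25 overall.
Running totals: Fsus4 ends at 4, Aadd9 ends at 6, B6 ends at 10, Am7 ends at 13, Ebsus4 ends at 19, B6 ends at 25.
Beat 25 falls within B6.

B6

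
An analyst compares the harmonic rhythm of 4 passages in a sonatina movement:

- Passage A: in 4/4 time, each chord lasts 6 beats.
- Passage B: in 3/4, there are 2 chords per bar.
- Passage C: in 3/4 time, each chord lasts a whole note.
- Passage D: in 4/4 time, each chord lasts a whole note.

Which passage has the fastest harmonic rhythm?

A: each chord is 6 beats in 4/4, so 2/3 per bar.
B: each chord is 1.5 beats in 3/4, so 2 per bar.
C: each chord is 4 beats in 3/4, so 0.75 per bar.
D: each chord is 4 beats in 4/4, so 1 per bar.
Fastest is B at 2 chords/bar.

Passage B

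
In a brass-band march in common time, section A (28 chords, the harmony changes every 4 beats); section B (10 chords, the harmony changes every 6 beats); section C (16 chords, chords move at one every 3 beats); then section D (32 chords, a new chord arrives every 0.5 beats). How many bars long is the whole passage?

59 bars

A: 28 × 4 = 112 beats = 28 bars.
B: 10 × 6 = 60 beats = 15 bars.
C: 16 × 3 = 48 beats = 12 bars.
D: 32 × 0.5 = 16 beats = 4 bars.
Total: 28 + 15 + 12 + 4 = 59 bars.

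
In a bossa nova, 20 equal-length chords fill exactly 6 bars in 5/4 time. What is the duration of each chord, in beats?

1.5 beats

6 bars × 5 beats/bar = 30 beats total.
30 beats ÷ 20 chords = 1.5 beats per chord.
(That is a dotted quarter note.)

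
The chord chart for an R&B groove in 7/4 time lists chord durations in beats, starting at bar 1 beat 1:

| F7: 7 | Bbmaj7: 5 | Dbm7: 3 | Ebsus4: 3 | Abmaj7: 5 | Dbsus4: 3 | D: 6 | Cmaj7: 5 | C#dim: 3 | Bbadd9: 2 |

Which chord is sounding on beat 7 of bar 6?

Beat 7 of bar 6 is beat (6−1)×7 + 7 = 42 overall.
Running totals: F7 ends at 7, Bbmaj7 ends at 12, Dbm7 ends at 15, Ebsus4 ends at 18, Abmaj7 ends at 23, Dbsus4 ends at 26, D ends at 32, Cmaj7 ends at 37, C#dim ends at 40, Bbadd9 ends at 42.
Beat 42 falls within Bbadd9.

Bbadd9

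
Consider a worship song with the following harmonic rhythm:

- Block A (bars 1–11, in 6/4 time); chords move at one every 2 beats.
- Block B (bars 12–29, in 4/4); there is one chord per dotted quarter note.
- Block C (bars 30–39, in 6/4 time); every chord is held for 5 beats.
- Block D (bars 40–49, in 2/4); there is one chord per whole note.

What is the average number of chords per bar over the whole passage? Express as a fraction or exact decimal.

A: 11 × 6 = 66 beats ÷ 2 = 33 chords.
B: 18 × 4 = 72 beats ÷ 1.5 = 48 chords.
C: 10 × 6 = 60 beats ÷ 5 = 12 chords.
D: 10 × 2 = 20 beats ÷ 4 = 5 chords.
Overall: 98 chords over 49 bars → 98/49 = 2 chords per bar.

2 chords per bar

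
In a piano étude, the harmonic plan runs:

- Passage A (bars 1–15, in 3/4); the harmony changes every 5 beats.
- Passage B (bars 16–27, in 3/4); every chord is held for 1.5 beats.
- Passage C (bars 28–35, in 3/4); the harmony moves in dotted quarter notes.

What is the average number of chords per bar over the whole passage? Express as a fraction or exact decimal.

1.4 chords per bar

A: 15 bars of 3 beats is 45 beats; at 5 beats each that's 9 chords.
B: 12 bars of 3 beats is 36 beats; at 1.5 beats each that's 24 chords.
C: 8 bars of 3 beats is 24 beats; at 1.5 beats each that's 16 chords.
Overall: 49 chords over 35 bars → 49/35 = 1.4 chords per bar.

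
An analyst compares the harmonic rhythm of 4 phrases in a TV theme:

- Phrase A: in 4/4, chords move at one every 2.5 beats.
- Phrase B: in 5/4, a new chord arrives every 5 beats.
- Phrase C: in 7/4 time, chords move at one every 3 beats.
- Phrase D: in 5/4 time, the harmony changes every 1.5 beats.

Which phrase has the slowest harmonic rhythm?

A: 4/2.5 = 1.6 chords/bar.
B: 5/5 = 1 chord/bar.
C: 7/3 = 7/3 chords/bar.
D: 5/1.5 = 10/3 chords/bar.
Slowest is B at 1 chords/bar.

Phrase B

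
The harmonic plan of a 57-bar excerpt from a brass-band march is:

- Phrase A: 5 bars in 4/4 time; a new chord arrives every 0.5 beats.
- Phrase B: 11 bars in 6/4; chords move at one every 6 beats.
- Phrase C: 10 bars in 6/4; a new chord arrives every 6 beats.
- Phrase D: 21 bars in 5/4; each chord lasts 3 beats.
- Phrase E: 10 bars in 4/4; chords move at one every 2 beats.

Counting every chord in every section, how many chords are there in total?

116 chords

A: 5·4 = 20 beats, 20/0.5 = 40 chords.
B: 11·6 = 66 beats, 66/6 = 11 chords.
C: 10·6 = 60 beats, 60/6 = 10 chords.
D: 21·5 = 105 beats, 105/3 = 35 chords.
E: 10·4 = 40 beats, 40/2 = 20 chords.
Total: 40 + 11 + 10 + 35 + 20 = 116.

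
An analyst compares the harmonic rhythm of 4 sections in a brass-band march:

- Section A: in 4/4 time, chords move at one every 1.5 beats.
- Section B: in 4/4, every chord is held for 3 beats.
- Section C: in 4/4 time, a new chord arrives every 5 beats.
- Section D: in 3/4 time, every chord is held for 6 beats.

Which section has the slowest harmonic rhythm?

Section D

A: 4 beats/bar ÷ 1.5 beats/chord = 8/3 chords/bar.
B: 4 beats/bar ÷ 3 beats/chord = 4/3 chords/bar.
C: 4 beats/bar ÷ 5 beats/chord = 0.8 chords/bar.
D: 3 beats/bar ÷ 6 beats/chord = 0.5 chords/bar.
Slowest is D at 0.5 chords/bar.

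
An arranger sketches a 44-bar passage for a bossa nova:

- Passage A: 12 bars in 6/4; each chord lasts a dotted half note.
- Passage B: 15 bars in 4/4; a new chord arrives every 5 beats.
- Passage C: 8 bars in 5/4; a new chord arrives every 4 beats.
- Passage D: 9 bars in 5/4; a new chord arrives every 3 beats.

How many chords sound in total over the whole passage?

61 chords

A has 72 beats and chords last 3 each, so 24 chords.
B has 60 beats and chords last 5 each, so 12 chords.
C has 40 beats and chords last 4 each, so 10 chords.
D has 45 beats and chords last 3 each, so 15 chords.
Total: 24 + 12 + 10 + 15 = 61.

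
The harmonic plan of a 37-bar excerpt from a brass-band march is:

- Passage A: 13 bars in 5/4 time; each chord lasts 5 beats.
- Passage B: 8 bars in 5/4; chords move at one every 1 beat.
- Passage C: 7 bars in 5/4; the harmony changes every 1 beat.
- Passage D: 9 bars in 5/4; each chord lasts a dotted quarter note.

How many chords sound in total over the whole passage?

118 chords

A: 13·5 = 65 beats, 65/5 = 13 chords.
B: 8·5 = 40 beats, 40/1 = 40 chords.
C: 7·5 = 35 beats, 35/1 = 35 chords.
D: 9·5 = 45 beats, 45/1.5 = 30 chords.
Total: 13 + 40 + 35 + 30 = 118.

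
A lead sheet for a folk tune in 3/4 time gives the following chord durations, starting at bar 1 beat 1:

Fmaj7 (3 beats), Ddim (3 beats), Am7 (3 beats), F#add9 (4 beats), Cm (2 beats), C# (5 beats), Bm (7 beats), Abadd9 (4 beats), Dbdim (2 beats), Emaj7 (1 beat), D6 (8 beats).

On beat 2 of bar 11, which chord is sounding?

Beat 2 of bar 11 is beat (11−1)×3 + 2 = 32 overall.
Running totals: Fmaj7 ends at 3, Ddim ends at 6, Am7 ends at 9, F#add9 ends at 13, Cm ends at 15, C# ends at 20, Bm ends at 27, Abadd9 ends at 31, Dbdim ends at 33.
Beat 32 falls within Dbdim.

Dbdim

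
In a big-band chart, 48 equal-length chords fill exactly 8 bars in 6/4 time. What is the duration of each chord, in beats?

1 beat

8 bars × 6 beats/bar = 48 beats total.
48 beats ÷ 48 chords = 1 beats per chord.
(That is a quarter note.)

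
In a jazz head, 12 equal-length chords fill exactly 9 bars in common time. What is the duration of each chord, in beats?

9 bars × 4 beats/bar = 36 beats total.
36 beats ÷ 12 chords = 3 beats per chord.
(That is a dotted half note.)

3 beats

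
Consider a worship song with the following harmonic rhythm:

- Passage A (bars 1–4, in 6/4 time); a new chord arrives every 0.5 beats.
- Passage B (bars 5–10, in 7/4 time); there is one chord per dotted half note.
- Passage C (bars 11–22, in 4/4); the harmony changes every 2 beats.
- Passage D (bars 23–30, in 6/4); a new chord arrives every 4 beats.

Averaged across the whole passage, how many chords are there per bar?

49/15 chords per bar

A: 4 × 6 = 24 beats ÷ 0.5 = 48 chords.
B: 6 × 7 = 42 beats ÷ 3 = 14 chords.
C: 12 × 4 = 48 beats ÷ 2 = 24 chords.
D: 8 × 6 = 48 beats ÷ 4 = 12 chords.
Overall: 98 chords over 30 bars → 98/30 = 49/15 chords per bar.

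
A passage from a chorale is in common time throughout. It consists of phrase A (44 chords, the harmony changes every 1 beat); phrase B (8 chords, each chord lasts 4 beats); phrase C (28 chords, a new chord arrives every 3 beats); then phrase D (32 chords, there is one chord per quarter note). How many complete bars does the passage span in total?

48 bars

A: 44 × 1 = 44 beats = 11 bars.
B: 8 × 4 = 32 beats = 8 bars.
C: 28 × 3 = 84 beats = 21 bars.
D: 32 × 1 = 32 beats = 8 bars.
Total: 11 + 8 + 21 + 8 = 48 bars.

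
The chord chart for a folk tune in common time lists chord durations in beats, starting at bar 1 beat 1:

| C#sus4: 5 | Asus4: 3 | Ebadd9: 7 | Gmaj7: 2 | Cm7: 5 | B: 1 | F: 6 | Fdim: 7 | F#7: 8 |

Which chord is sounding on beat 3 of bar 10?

Beat 3 of bar 10 is beat (10−1)×4 + 3 = 39 overall.
Running totals: C#sus4 ends at 5, Asus4 ends at 8, Ebadd9 ends at 15, Gmaj7 ends at 17, Cm7 ends at 22, B ends at 23, F ends at 29, Fdim ends at 36, F#7 ends at 44.
Beat 39 falls within F#7.

F#7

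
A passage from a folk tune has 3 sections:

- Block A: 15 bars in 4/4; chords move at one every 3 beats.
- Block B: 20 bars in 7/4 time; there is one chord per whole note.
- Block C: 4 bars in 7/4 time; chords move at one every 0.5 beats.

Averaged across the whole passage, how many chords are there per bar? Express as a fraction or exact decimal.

37/13 chords per bar

A: 15 bars of 4 beats is 60 beats; at 3 beats each that's 20 chords.
B: 20 bars of 7 beats is 140 beats; at 4 beats each that's 35 chords.
C: 4 bars of 7 beats is 28 beats; at 0.5 beats each that's 56 chords.
Overall: 111 chords over 39 bars → 111/39 = 37/13 chords per bar.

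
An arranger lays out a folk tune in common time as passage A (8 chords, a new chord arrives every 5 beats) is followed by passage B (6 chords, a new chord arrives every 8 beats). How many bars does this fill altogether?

22 bars

A: 8 × 5 = 40 beats = 10 bars.
B: 6 × 8 = 48 beats = 12 bars.
Total: 10 + 12 = 22 bars.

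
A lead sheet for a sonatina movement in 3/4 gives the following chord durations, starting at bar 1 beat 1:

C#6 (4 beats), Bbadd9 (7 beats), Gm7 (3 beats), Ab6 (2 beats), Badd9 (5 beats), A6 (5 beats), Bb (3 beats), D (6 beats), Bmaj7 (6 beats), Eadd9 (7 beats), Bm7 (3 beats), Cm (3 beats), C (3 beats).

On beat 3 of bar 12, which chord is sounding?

Bmaj7

Beat 3 of bar 12 is beat (12−1)×3 + 3 = 36 overall.
Running totals: C#6 ends at 4, Bbadd9 ends at 11, Gm7 ends at 14, Ab6 ends at 16, Badd9 ends at 21, A6 ends at 26, Bb ends at 29, D ends at 35, Bmaj7 ends at 41.
Beat 36 falls within Bmaj7.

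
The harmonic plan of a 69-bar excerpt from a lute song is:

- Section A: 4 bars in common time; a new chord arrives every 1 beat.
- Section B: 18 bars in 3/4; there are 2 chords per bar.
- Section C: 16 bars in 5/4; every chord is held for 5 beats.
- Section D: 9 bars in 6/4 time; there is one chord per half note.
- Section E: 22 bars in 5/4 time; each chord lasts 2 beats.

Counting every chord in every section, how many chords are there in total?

150 chords

A has 16 beats and chords last 1 each, so 16 chords.
B has 54 beats and chords last 1.5 each, so 36 chords.
C has 80 beats and chords last 5 each, so 16 chords.
D has 54 beats and chords last 2 each, so 27 chords.
E has 110 beats and chords last 2 each, so 55 chords.
Total: 16 + 36 + 16 + 27 + 55 = 150.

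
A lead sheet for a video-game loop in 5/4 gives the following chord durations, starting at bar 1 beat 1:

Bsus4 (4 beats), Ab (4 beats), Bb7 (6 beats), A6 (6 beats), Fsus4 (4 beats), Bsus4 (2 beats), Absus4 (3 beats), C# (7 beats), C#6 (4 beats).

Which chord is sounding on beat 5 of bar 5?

Bsus4

Beat 5 of bar 5 is beat (5−1)×5 + 5 = 25 overall.
Running totals: Bsus4 ends at 4, Ab ends at 8, Bb7 ends at 14, A6 ends at 20, Fsus4 ends at 24, Bsus4 ends at 26.
Beat 25 falls within Bsus4.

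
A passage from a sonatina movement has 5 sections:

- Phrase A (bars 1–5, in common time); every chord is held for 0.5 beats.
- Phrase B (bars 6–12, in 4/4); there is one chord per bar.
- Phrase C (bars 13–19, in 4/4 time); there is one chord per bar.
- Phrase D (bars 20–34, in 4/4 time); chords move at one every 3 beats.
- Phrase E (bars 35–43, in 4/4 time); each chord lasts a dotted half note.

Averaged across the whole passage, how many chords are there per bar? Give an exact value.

2 chords per bar

A: 5 × 4 = 20 beats ÷ 0.5 = 40 chords.
B: 7 × 4 = 28 beats ÷ 4 = 7 chords.
C: 7 × 4 = 28 beats ÷ 4 = 7 chords.
D: 15 × 4 = 60 beats ÷ 3 = 20 chords.
E: 9 × 4 = 36 beats ÷ 3 = 12 chords.
Overall: 86 chords over 43 bars → 86/43 = 2 chords per bar.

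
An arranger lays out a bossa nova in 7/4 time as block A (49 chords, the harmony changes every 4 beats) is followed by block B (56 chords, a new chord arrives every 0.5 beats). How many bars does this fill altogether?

A: 49 × 4 = 196 beats = 28 bars.
B: 56 × 0.5 = 28 beats = 4 bars.
Total: 28 + 4 = 32 bars.

32 bars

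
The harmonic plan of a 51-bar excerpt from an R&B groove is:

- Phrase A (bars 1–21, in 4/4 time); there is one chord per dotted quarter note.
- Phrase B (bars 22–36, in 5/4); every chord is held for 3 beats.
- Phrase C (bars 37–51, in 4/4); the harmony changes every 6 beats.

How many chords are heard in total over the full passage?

91 chords

A has 84 beats and chords last 1.5 each, so 56 chords.
B has 75 beats and chords last 3 each, so 25 chords.
C has 60 beats and chords last 6 each, so 10 chords.
Total: 56 + 25 + 10 = 91.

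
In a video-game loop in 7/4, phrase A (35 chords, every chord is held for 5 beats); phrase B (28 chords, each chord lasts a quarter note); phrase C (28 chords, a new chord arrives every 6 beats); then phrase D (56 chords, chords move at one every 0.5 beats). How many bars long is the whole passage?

A: 35 × 5 = 175 beats = 25 bars.
B: 28 × 1 = 28 beats = 4 bars.
C: 28 × 6 = 168 beats = 24 bars.
D: 56 × 0.5 = 28 beats = 4 bars.
Total: 25 + 4 + 24 + 4 = 57 bars.

57 bars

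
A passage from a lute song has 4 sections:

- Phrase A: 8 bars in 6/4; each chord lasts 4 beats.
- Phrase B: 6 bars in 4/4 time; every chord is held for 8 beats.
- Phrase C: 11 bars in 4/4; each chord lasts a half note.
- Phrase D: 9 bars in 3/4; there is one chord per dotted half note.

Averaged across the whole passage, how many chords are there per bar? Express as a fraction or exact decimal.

23/17 chords per bar

A: 8 × 6 = 48 beats ÷ 4 = 12 chords.
B: 6 × 4 = 24 beats ÷ 8 = 3 chords.
C: 11 × 4 = 44 beats ÷ 2 = 22 chords.
D: 9 × 3 = 27 beats ÷ 3 = 9 chords.
Overall: 46 chords over 34 bars → 46/34 = 23/17 chords per bar.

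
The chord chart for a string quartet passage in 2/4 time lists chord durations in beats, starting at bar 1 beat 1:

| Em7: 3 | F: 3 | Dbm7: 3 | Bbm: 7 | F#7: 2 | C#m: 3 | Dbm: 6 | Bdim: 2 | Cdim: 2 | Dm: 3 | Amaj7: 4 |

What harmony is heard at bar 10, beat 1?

C#m

Beat 1 of bar 10 is beat (10−1)×2 + 1 = 19 overall.
Running totals: Em7 ends at 3, F ends at 6, Dbm7 ends at 9, Bbm ends at 16, F#7 ends at 18, C#m ends at 21.
Beat 19 falls within C#m.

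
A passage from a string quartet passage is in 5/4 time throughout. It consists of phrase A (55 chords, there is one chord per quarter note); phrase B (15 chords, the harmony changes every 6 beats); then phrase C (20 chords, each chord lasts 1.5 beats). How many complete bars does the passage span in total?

A: 55 × 1 = 55 beats = 11 bars.
B: 15 × 6 = 90 beats = 18 bars.
C: 20 × 1.5 = 30 beats = 6 bars.
Total: 11 + 18 + 6 = 35 bars.

35 bars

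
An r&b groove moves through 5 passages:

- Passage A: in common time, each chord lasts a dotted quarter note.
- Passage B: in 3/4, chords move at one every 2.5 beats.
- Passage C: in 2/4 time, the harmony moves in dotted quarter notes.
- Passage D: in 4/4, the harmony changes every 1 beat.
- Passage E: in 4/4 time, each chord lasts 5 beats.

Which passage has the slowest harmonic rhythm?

Passage E

A: 4/1.5 = 8/3 chords/bar.
B: 3/2.5 = 1.2 chords/bar.
C: 2/1.5 = 4/3 chords/bar.
D: 4/1 = 4 chords/bar.
E: 4/5 = 0.8 chords/bar.
Slowest is E at 0.8 chords/bar.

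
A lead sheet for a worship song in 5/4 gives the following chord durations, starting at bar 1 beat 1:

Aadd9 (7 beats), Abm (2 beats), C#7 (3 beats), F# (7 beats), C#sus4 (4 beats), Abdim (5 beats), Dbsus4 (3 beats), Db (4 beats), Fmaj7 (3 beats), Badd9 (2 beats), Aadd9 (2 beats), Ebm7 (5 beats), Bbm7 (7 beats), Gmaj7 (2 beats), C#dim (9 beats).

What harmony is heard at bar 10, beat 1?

Ebm7

Beat 1 of bar 10 is beat (10−1)×5 + 1 = 46 overall.
Running totals: Aadd9 ends at 7, Abm ends at 9, C#7 ends at 12, F# ends at 19, C#sus4 ends at 23, Abdim ends at 28, Dbsus4 ends at 31, Db ends at 35, Fmaj7 ends at 38, Badd9 ends at 40, Aadd9 ends at 42, Ebm7 ends at 47.
Beat 46 falls within Ebm7.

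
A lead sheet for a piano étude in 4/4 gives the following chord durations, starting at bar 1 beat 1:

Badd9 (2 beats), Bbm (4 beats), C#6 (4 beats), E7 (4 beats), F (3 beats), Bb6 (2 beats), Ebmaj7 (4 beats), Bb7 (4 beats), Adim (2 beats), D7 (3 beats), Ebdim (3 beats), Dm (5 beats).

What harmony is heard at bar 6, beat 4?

Bb7

Beat 4 of bar 6 is beat (6−1)×4 + 4 = 24 overall.
Running totals: Badd9 ends at 2, Bbm ends at 6, C#6 ends at 10, E7 ends at 14, F ends at 17, Bb6 ends at 19, Ebmaj7 ends at 23, Bb7 ends at 27.
Beat 24 falls within Bb7.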